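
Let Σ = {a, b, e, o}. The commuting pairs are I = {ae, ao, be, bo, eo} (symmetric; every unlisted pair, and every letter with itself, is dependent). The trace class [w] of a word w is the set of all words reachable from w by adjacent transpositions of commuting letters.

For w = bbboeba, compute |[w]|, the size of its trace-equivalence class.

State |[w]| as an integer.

42

piece 0:b — minimal
piece 1:b rests on {0:b}
piece 2:b rests on {1:b}
piece 3:o — minimal
piece 4:e — minimal
piece 5:b rests on {2:b}
piece 6:a rests on {5:b}
minimal pieces: {0:b, 3:o, 4:e}
ways to finish when only these pieces remain (= sum over removing one remaining piece with nothing left below it):
  1 left: {3}→1  {4}→1  {6}→1
  2 left: {3,4}→2  {3,6}→2  {4,6}→2  {5,6}→1
  3 left: {2,5,6}→1  {3,4,6}→6  {3,5,6}→3  {4,5,6}→3
  4 left: {1,2,5,6}→1  {2,3,5,6}→4  {2,4,5,6}→4  {3,4,5,6}→12
  5 left: {0,1,2,5,6}→1  {1,2,3,5,6}→5  {1,2,4,5,6}→5  {2,3,4,5,6}→20
  placing 0:b first → 30 extensions
  placing 3:o first → 6 extensions
  placing 4:e first → 6 extensions
total linear extensions = 42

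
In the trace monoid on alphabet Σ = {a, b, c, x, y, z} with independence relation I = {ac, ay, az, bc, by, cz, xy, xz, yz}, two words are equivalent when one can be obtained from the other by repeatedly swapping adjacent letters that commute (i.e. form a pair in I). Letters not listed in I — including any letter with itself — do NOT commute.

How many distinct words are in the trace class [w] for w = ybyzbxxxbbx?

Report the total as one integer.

55

#0=y has no predecessor
#1=b has no predecessor
#2=y depends on [0:y]
#3=z depends on [1:b]
#4=b depends on [3:z]
#5=x depends on [4:b]
#6=x depends on [5:x]
#7=x depends on [6:x]
#8=b depends on [7:x]
#9=b depends on [8:b]
#10=x depends on [9:b]
sources: [0:y, 1:b]
N(rest) = Σ N(rest − s) over sources s of rest; N(one piece) = 1:
  size 1 → [2]=1  [10]=1
  size 2 → [0,2]=1  [2,10]=2  [9,10]=1
  size 3 → [0,2,10]=3  [2,9,10]=3  [8,9,10]=1
  size 4 → [0,2,9,10]=6  [2,8,9,10]=4  [7,8,9,10]=1
  size 5 → [0,2,8,9,10]=10  [2,7,8,9,10]=5  [6,7,8,9,10]=1
  size 6 → [0,2,7,8,9,10]=15  [2,6,7,8,9,10]=6  [5,6,7,8,9,10]=1
  size 7 → [0,2,6,7,8,9,10]=21  [2,5,6,7,8,9,10]=7  [4,5,6,7,8,9,10]=1
  size 8 → [0,2,5,6,7,8,9,10]=28  [2,4,5,6,7,8,9,10]=8  [3,4,5,6,7,8,9,10]=1
  size 9 → [0,2,4,5,6,7,8,9,10]=36  [1,3,4,5,6,7,8,9,10]=1  [2,3,4,5,6,7,8,9,10]=9
  first=0(y) contributes 10
  first=1(b) contributes 45
|[w]| = 55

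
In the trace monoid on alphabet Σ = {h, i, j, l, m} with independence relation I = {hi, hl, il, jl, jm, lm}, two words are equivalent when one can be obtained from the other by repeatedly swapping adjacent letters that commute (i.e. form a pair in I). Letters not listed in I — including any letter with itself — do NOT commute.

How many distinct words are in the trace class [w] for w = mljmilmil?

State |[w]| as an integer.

252

#0=m has no predecessor
#1=l has no predecessor
#2=j has no predecessor
#3=m depends on [0:m]
#4=i depends on [2:j, 3:m]
#5=l depends on [1:l]
#6=m depends on [4:i]
#7=i depends on [6:m]
#8=l depends on [5:l]
sources: [0:m, 1:l, 2:j]
N(rest) = Σ N(rest − s) over sources s of rest; N(one piece) = 1:
  size 1 → [7]=1  [8]=1
  size 2 → [5,8]=1  [6,7]=1  [7,8]=2
  size 3 → [1,5,8]=1  [4,6,7]=1  [5,7,8]=3  [6,7,8]=3
  size 4 → [1,5,7,8]=4  [2,4,6,7]=1  [3,4,6,7]=1  [4,6,7,8]=4  [5,6,7,8]=6
  size 5 → [0,3,4,6,7]=1  [1,5,6,7,8]=10  [2,3,4,6,7]=2  [2,4,6,7,8]=5  [3,4,6,7,8]=5  [4,5,6,7,8]=10
  size 6 → [0,2,3,4,6,7]=3  [0,3,4,6,7,8]=6  [1,4,5,6,7,8]=20  [2,3,4,6,7,8]=12  [2,4,5,6,7,8]=15  [3,4,5,6,7,8]=15
  size 7 → [0,2,3,4,6,7,8]=21  [0,3,4,5,6,7,8]=21  [1,2,4,5,6,7,8]=35  [1,3,4,5,6,7,8]=35  [2,3,4,5,6,7,8]=42
  first=0(m) contributes 112
  first=1(l) contributes 84
  first=2(j) contributes 56
|[w]| = 252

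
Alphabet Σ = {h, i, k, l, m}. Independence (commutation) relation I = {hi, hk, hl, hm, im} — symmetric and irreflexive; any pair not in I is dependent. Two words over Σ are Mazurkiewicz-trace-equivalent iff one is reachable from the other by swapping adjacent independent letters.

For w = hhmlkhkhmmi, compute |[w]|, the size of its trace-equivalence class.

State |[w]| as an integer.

990

drop 0:h onto floor
drop 1:h onto {0:h}
drop 2:m onto floor
drop 3:l onto {2:m}
drop 4:k onto {3:l}
drop 5:h onto {1:h}
drop 6:k onto {4:k}
drop 7:h onto {5:h}
drop 8:m onto {6:k}
drop 9:m onto {8:m}
drop 10:i onto {6:k}
ground layer = {0:h, 2:m}
drop-orders for the pieces not yet dropped (sum over which currently-grounded one goes next):
  1 to go: {7} 1  {9} 1  {10} 1
  2 to go: {5,7} 1  {7,9} 2  {7,10} 2  {8,9} 1  {9,10} 2
  3 to go: {1,5,7} 1  {5,7,9} 3  {5,7,10} 3  {7,8,9} 3  {7,9,10} 6  {8,9,10} 3
  4 to go: {0,1,5,7} 1  {1,5,7,9} 4  {1,5,7,10} 4  {5,7,8,9} 6  {5,7,9,10} 12  {6,8,9,10} 3  {7,8,9,10} 12
  5 to go: {0,1,5,7,9} 5  {0,1,5,7,10} 5  {1,5,7,8,9} 10  {1,5,7,9,10} 20  {4,6,8,9,10} 3  {5,7,8,9,10} 30  {6,7,8,9,10} 15
  6 to go: {0,1,5,7,8,9} 15  {0,1,5,7,9,10} 30  {1,5,7,8,9,10} 60  {3,4,6,8,9,10} 3  {4,6,7,8,9,10} 18  {5,6,7,8,9,10} 45
  7 to go: {0,1,5,7,8,9,10} 105  {1,5,6,7,8,9,10} 105  {2,3,4,6,8,9,10} 3  {3,4,6,7,8,9,10} 21  {4,5,6,7,8,9,10} 63
  8 to go: {0,1,5,6,7,8,9,10} 210  {1,4,5,6,7,8,9,10} 168  {2,3,4,6,7,8,9,10} 24  {3,4,5,6,7,8,9,10} 84
  9 to go: {0,1,4,5,6,7,8,9,10} 378  {1,3,4,5,6,7,8,9,10} 252  {2,3,4,5,6,7,8,9,10} 108
  if 0:h drops first: 360 orders
  if 2:m drops first: 630 orders
heap linearizations: 990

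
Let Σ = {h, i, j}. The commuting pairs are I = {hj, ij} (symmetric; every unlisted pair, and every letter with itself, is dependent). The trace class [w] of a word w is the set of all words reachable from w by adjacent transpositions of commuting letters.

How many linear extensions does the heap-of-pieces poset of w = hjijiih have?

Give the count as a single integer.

piece 0:h — minimal
piece 1:j — minimal
piece 2:i rests on {0:h}
piece 3:j rests on {1:j}
piece 4:i rests on {2:i}
piece 5:i rests on {4:i}
piece 6:h rests on {5:i}
minimal pieces: {0:h, 1:j}
ways to finish when only these pieces remain (= sum over removing one remaining piece with nothing left below it):
  1 left: {3}→1  {6}→1
  2 left: {1,3}→1  {3,6}→2  {5,6}→1
  3 left: {1,3,6}→3  {3,5,6}→3  {4,5,6}→1
  4 left: {1,3,5,6}→6  {2,4,5,6}→1  {3,4,5,6}→4
  5 left: {0,2,4,5,6}→1  {1,3,4,5,6}→10  {2,3,4,5,6}→5
  placing 0:h first → 15 extensions
  placing 1:j first → 6 extensions
total linear extensions = 21

21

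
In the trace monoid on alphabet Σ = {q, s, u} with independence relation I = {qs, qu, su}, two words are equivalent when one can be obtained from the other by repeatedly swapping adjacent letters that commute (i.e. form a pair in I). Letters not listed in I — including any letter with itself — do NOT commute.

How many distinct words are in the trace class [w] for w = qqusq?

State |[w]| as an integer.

0(q) covers ∅
1(q) covers 0:q
2(u) covers ∅
3(s) covers ∅
4(q) covers 1:q
floor of heap: 0:q, 2:u, 3:s
completions by unplaced set U, small U first (add the entries for U minus each lowest piece of U):
  |U|=1: {2}:1  {3}:1  {4}:1
  |U|=2: {1,4}:1  {2,3}:2  {2,4}:2  {3,4}:2
  |U|=3: {0,1,4}:1  {1,2,4}:3  {1,3,4}:3  {2,3,4}:6
  start at 0(q): 12
  start at 2(u): 4
  start at 3(s): 4
sum over floor = 20

20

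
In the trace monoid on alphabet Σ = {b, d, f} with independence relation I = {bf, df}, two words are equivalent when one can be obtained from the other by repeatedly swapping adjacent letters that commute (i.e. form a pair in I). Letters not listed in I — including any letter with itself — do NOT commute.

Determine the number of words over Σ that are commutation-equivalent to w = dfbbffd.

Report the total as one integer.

piece 0:d — minimal
piece 1:f — minimal
piece 2:b rests on {0:d}
piece 3:b rests on {2:b}
piece 4:f rests on {1:f}
piece 5:f rests on {4:f}
piece 6:d rests on {3:b}
minimal pieces: {0:d, 1:f}
ways to finish when only these pieces remain (= sum over removing one remaining piece with nothing left below it):
  1 left: {5}→1  {6}→1
  2 left: {3,6}→1  {4,5}→1  {5,6}→2
  3 left: {1,4,5}→1  {2,3,6}→1  {3,5,6}→3  {4,5,6}→3
  4 left: {0,2,3,6}→1  {1,4,5,6}→4  {2,3,5,6}→4  {3,4,5,6}→6
  5 left: {0,2,3,5,6}→5  {1,3,4,5,6}→10  {2,3,4,5,6}→10
  placing 0:d first → 20 extensions
  placing 1:f first → 15 extensions
total linear extensions = 35

35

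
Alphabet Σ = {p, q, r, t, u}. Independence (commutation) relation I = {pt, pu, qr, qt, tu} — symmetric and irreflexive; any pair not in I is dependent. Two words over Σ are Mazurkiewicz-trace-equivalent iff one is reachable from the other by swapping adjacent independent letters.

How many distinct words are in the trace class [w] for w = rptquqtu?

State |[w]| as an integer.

21

#0=r has no predecessor
#1=p depends on [0:r]
#2=t depends on [0:r]
#3=q depends on [1:p]
#4=u depends on [3:q]
#5=q depends on [4:u]
#6=t depends on [2:t]
#7=u depends on [5:q]
sources: [0:r]
N(rest) = Σ N(rest − s) over sources s of rest; N(one piece) = 1:
  size 1 → [6]=1  [7]=1
  size 2 → [2,6]=1  [5,7]=1  [6,7]=2
  size 3 → [2,6,7]=3  [4,5,7]=1  [5,6,7]=3
  size 4 → [2,5,6,7]=6  [3,4,5,7]=1  [4,5,6,7]=4
  size 5 → [1,3,4,5,7]=1  [2,4,5,6,7]=10  [3,4,5,6,7]=5
  size 6 → [1,3,4,5,6,7]=6  [2,3,4,5,6,7]=15
  first=0(r) contributes 21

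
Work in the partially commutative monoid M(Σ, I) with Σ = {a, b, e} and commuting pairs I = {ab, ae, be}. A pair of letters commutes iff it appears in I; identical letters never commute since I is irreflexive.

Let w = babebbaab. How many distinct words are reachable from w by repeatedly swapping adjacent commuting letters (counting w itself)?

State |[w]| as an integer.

504

piece 0:b — minimal
piece 1:a — minimal
piece 2:b rests on {0:b}
piece 3:e — minimal
piece 4:b rests on {2:b}
piece 5:b rests on {4:b}
piece 6:a rests on {1:a}
piece 7:a rests on {6:a}
piece 8:b rests on {5:b}
minimal pieces: {0:b, 1:a, 3:e}
ways to finish when only these pieces remain (= sum over removing one remaining piece with nothing left below it):
  1 left: {3}→1  {7}→1  {8}→1
  2 left: {3,7}→2  {3,8}→2  {5,8}→1  {6,7}→1  {7,8}→2
  3 left: {1,6,7}→1  {3,5,8}→3  {3,6,7}→3  {3,7,8}→6  {4,5,8}→1  {5,7,8}→3  {6,7,8}→3
  4 left: {1,3,6,7}→4  {1,6,7,8}→4  {2,4,5,8}→1  {3,4,5,8}→4  {3,5,7,8}→12  {3,6,7,8}→12  {4,5,7,8}→4  {5,6,7,8}→6
  5 left: {0,2,4,5,8}→1  {1,3,6,7,8}→20  {1,5,6,7,8}→10  {2,3,4,5,8}→5  {2,4,5,7,8}→5  {3,4,5,7,8}→20  {3,5,6,7,8}→30  {4,5,6,7,8}→10
  6 left: {0,2,3,4,5,8}→6  {0,2,4,5,7,8}→6  {1,3,5,6,7,8}→60  {1,4,5,6,7,8}→20  {2,3,4,5,7,8}→30  {2,4,5,6,7,8}→15  {3,4,5,6,7,8}→60
  7 left: {0,2,3,4,5,7,8}→42  {0,2,4,5,6,7,8}→21  {1,2,4,5,6,7,8}→35  {1,3,4,5,6,7,8}→140  {2,3,4,5,6,7,8}→105
  placing 0:b first → 280 extensions
  placing 1:a first → 168 extensions
  placing 3:e first → 56 extensions
total linear extensions = 504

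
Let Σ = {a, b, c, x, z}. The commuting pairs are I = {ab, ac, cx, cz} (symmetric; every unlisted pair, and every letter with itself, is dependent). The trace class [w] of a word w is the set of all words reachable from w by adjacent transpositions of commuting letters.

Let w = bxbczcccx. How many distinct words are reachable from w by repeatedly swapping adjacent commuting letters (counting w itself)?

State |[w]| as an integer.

15

0(b) covers ∅
1(x) covers 0:b
2(b) covers 1:x
3(c) covers 2:b
4(z) covers 2:b
5(c) covers 3:c
6(c) covers 5:c
7(c) covers 6:c
8(x) covers 4:z
floor of heap: 0:b
completions by unplaced set U, small U first (add the entries for U minus each lowest piece of U):
  |U|=1: {7}:1  {8}:1
  |U|=2: {4,8}:1  {6,7}:1  {7,8}:2
  |U|=3: {4,7,8}:3  {5,6,7}:1  {6,7,8}:3
  |U|=4: {3,5,6,7}:1  {4,6,7,8}:6  {5,6,7,8}:4
  |U|=5: {3,5,6,7,8}:5  {4,5,6,7,8}:10
  |U|=6: {3,4,5,6,7,8}:15
  |U|=7: {2,3,4,5,6,7,8}:15
  start at 0(b): 15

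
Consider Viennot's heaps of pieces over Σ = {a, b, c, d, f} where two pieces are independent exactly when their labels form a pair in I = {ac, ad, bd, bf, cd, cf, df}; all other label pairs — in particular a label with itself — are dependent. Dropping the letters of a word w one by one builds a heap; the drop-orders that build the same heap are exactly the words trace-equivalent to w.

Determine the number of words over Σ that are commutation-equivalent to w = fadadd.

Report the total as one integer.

20

0(f) covers ∅
1(a) covers 0:f
2(d) covers ∅
3(a) covers 1:a
4(d) covers 2:d
5(d) covers 4:d
floor of heap: 0:f, 2:d
completions by unplaced set U, small U first (add the entries for U minus each lowest piece of U):
  |U|=1: {3}:1  {5}:1
  |U|=2: {1,3}:1  {3,5}:2  {4,5}:1
  |U|=3: {0,1,3}:1  {1,3,5}:3  {2,4,5}:1  {3,4,5}:3
  |U|=4: {0,1,3,5}:4  {1,3,4,5}:6  {2,3,4,5}:4
  start at 0(f): 10
  start at 2(d): 10
sum over floor = 20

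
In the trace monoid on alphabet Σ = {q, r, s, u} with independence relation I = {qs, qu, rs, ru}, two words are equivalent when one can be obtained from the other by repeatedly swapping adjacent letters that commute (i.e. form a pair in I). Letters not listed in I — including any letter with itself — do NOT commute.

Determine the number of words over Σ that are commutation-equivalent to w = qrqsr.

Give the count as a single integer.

5

drop 0:q onto floor
drop 1:r onto {0:q}
drop 2:q onto {1:r}
drop 3:s onto floor
drop 4:r onto {2:q}
ground layer = {0:q, 3:s}
drop-orders for the pieces not yet dropped (sum over which currently-grounded one goes next):
  1 to go: {3} 1  {4} 1
  2 to go: {2,4} 1  {3,4} 2
  3 to go: {1,2,4} 1  {2,3,4} 3
  if 0:q drops first: 4 orders
  if 3:s drops first: 1 orders
heap linearizations: 5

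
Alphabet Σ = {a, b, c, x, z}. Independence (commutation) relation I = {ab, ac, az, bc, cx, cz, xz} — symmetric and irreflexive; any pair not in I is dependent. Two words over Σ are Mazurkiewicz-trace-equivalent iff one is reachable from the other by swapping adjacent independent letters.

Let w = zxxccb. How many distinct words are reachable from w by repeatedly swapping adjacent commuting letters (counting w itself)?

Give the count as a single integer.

#0=z has no predecessor
#1=x has no predecessor
#2=x depends on [1:x]
#3=c has no predecessor
#4=c depends on [3:c]
#5=b depends on [0:z, 2:x]
sources: [0:z, 1:x, 3:c]
N(rest) = Σ N(rest − s) over sources s of rest; N(one piece) = 1:
  size 1 → [4]=1  [5]=1
  size 2 → [0,5]=1  [2,5]=1  [3,4]=1  [4,5]=2
  size 3 → [0,2,5]=2  [0,4,5]=3  [1,2,5]=1  [2,4,5]=3  [3,4,5]=3
  size 4 → [0,1,2,5]=3  [0,2,4,5]=8  [0,3,4,5]=6  [1,2,4,5]=4  [2,3,4,5]=6
  first=0(z) contributes 10
  first=1(x) contributes 20
  first=3(c) contributes 15
|[w]| = 45

45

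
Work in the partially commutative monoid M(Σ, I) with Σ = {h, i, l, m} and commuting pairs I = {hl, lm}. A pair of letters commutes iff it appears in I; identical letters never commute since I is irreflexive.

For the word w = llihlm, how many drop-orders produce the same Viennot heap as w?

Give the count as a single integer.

3

piece 0:l — minimal
piece 1:l rests on {0:l}
piece 2:i rests on {1:l}
piece 3:h rests on {2:i}
piece 4:l rests on {2:i}
piece 5:m rests on {3:h}
minimal pieces: {0:l}
ways to finish when only these pieces remain (= sum over removing one remaining piece with nothing left below it):
  1 left: {4}→1  {5}→1
  2 left: {3,5}→1  {4,5}→2
  3 left: {3,4,5}→3
  4 left: {2,3,4,5}→3
  placing 0:l first → 3 extensions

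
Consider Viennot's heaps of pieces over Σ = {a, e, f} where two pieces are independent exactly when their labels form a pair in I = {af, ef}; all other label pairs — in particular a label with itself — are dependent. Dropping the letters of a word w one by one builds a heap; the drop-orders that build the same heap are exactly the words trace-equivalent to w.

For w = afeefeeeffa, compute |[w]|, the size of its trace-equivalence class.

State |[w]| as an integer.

330

0(a) covers ∅
1(f) covers ∅
2(e) covers 0:a
3(e) covers 2:e
4(f) covers 1:f
5(e) covers 3:e
6(e) covers 5:e
7(e) covers 6:e
8(f) covers 4:f
9(f) covers 8:f
10(a) covers 7:e
floor of heap: 0:a, 1:f
completions by unplaced set U, small U first (add the entries for U minus each lowest piece of U):
  |U|=1: {9}:1  {10}:1
  |U|=2: {7,10}:1  {8,9}:1  {9,10}:2
  |U|=3: {4,8,9}:1  {6,7,10}:1  {7,9,10}:3  {8,9,10}:3
  |U|=4: {1,4,8,9}:1  {4,8,9,10}:4  {5,6,7,10}:1  {6,7,9,10}:4  {7,8,9,10}:6
  |U|=5: {1,4,8,9,10}:5  {3,5,6,7,10}:1  {4,7,8,9,10}:10  {5,6,7,9,10}:5  {6,7,8,9,10}:10
  |U|=6: {1,4,7,8,9,10}:15  {2,3,5,6,7,10}:1  {3,5,6,7,9,10}:6  {4,6,7,8,9,10}:20  {5,6,7,8,9,10}:15
  |U|=7: {0,2,3,5,6,7,10}:1  {1,4,6,7,8,9,10}:35  {2,3,5,6,7,9,10}:7  {3,5,6,7,8,9,10}:21  {4,5,6,7,8,9,10}:35
  |U|=8: {0,2,3,5,6,7,9,10}:8  {1,4,5,6,7,8,9,10}:70  {2,3,5,6,7,8,9,10}:28  {3,4,5,6,7,8,9,10}:56
  |U|=9: {0,2,3,5,6,7,8,9,10}:36  {1,3,4,5,6,7,8,9,10}:126  {2,3,4,5,6,7,8,9,10}:84
  start at 0(a): 210
  start at 1(f): 120
sum over floor = 330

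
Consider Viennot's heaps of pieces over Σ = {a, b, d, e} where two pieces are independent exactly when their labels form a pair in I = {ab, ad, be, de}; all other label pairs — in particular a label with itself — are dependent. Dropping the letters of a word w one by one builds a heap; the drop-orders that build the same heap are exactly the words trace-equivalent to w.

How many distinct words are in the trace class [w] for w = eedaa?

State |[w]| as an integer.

0(e) covers ∅
1(e) covers 0:e
2(d) covers ∅
3(a) covers 1:e
4(a) covers 3:a
floor of heap: 0:e, 2:d
completions by unplaced set U, small U first (add the entries for U minus each lowest piece of U):
  |U|=1: {2}:1  {4}:1
  |U|=2: {2,4}:2  {3,4}:1
  |U|=3: {1,3,4}:1  {2,3,4}:3
  start at 0(e): 4
  start at 2(d): 1
sum over floor = 5

5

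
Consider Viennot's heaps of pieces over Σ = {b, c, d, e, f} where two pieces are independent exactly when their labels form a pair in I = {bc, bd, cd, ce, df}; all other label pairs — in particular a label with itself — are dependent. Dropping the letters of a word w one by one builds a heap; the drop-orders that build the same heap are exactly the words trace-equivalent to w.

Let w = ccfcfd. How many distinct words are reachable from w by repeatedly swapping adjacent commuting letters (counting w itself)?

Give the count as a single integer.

0(c) covers ∅
1(c) covers 0:c
2(f) covers 1:c
3(c) covers 2:f
4(f) covers 3:c
5(d) covers ∅
floor of heap: 0:c, 5:d
completions by unplaced set U, small U first (add the entries for U minus each lowest piece of U):
  |U|=1: {4}:1  {5}:1
  |U|=2: {3,4}:1  {4,5}:2
  |U|=3: {2,3,4}:1  {3,4,5}:3
  |U|=4: {1,2,3,4}:1  {2,3,4,5}:4
  start at 0(c): 5
  start at 5(d): 1
sum over floor = 6

6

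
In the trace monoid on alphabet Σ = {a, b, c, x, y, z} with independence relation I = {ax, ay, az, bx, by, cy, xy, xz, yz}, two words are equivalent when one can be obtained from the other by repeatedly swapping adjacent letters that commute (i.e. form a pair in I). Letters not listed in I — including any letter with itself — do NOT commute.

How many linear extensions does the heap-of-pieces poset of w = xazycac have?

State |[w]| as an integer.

drop 0:x onto floor
drop 1:a onto floor
drop 2:z onto floor
drop 3:y onto floor
drop 4:c onto {0:x, 1:a, 2:z}
drop 5:a onto {4:c}
drop 6:c onto {5:a}
ground layer = {0:x, 1:a, 2:z, 3:y}
drop-orders for the pieces not yet dropped (sum over which currently-grounded one goes next):
  1 to go: {3} 1  {6} 1
  2 to go: {3,6} 2  {5,6} 1
  3 to go: {3,5,6} 3  {4,5,6} 1
  4 to go: {0,4,5,6} 1  {1,4,5,6} 1  {2,4,5,6} 1  {3,4,5,6} 4
  5 to go: {0,1,4,5,6} 2  {0,2,4,5,6} 2  {0,3,4,5,6} 5  {1,2,4,5,6} 2  {1,3,4,5,6} 5  {2,3,4,5,6} 5
  if 0:x drops first: 12 orders
  if 1:a drops first: 12 orders
  if 2:z drops first: 12 orders
  if 3:y drops first: 6 orders
heap linearizations: 42

42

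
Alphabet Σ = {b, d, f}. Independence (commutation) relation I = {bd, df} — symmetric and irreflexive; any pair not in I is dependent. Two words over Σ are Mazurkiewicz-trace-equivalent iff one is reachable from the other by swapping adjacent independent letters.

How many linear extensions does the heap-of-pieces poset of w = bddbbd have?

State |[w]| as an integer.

0(b) covers ∅
1(d) covers ∅
2(d) covers 1:d
3(b) covers 0:b
4(b) covers 3:b
5(d) covers 2:d
floor of heap: 0:b, 1:d
completions by unplaced set U, small U first (add the entries for U minus each lowest piece of U):
  |U|=1: {4}:1  {5}:1
  |U|=2: {2,5}:1  {3,4}:1  {4,5}:2
  |U|=3: {0,3,4}:1  {1,2,5}:1  {2,4,5}:3  {3,4,5}:3
  |U|=4: {0,3,4,5}:4  {1,2,4,5}:4  {2,3,4,5}:6
  start at 0(b): 10
  start at 1(d): 10
sum over floor = 20

20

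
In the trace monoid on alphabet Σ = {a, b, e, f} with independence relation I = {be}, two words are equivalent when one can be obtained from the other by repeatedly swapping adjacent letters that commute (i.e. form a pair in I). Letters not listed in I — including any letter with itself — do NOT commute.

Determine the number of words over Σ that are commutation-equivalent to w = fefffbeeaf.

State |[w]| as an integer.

#0=f has no predecessor
#1=e depends on [0:f]
#2=f depends on [1:e]
#3=f depends on [2:f]
#4=f depends on [3:f]
#5=b depends on [4:f]
#6=e depends on [4:f]
#7=e depends on [6:e]
#8=a depends on [5:b, 7:e]
#9=f depends on [8:a]
sources: [0:f]
N(rest) = Σ N(rest − s) over sources s of rest; N(one piece) = 1:
  size 1 → [9]=1
  size 2 → [8,9]=1
  size 3 → [5,8,9]=1  [7,8,9]=1
  size 4 → [5,7,8,9]=2  [6,7,8,9]=1
  size 5 → [5,6,7,8,9]=3
  size 6 → [4,5,6,7,8,9]=3
  size 7 → [3,4,5,6,7,8,9]=3
  size 8 → [2,3,4,5,6,7,8,9]=3
  first=0(f) contributes 3

3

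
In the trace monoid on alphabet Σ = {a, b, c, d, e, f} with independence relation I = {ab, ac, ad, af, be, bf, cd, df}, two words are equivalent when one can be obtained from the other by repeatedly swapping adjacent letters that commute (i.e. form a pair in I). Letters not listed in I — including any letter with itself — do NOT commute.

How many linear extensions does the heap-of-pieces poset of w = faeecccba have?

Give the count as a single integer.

10

piece 0:f — minimal
piece 1:a — minimal
piece 2:e rests on {0:f, 1:a}
piece 3:e rests on {2:e}
piece 4:c rests on {3:e}
piece 5:c rests on {4:c}
piece 6:c rests on {5:c}
piece 7:b rests on {6:c}
piece 8:a rests on {3:e}
minimal pieces: {0:f, 1:a}
ways to finish when only these pieces remain (= sum over removing one remaining piece with nothing left below it):
  1 left: {7}→1  {8}→1
  2 left: {6,7}→1  {7,8}→2
  3 left: {5,6,7}→1  {6,7,8}→3
  4 left: {4,5,6,7}→1  {5,6,7,8}→4
  5 left: {4,5,6,7,8}→5
  6 left: {3,4,5,6,7,8}→5
  7 left: {2,3,4,5,6,7,8}→5
  placing 0:f first → 5 extensions
  placing 1:a first → 5 extensions
total linear extensions = 10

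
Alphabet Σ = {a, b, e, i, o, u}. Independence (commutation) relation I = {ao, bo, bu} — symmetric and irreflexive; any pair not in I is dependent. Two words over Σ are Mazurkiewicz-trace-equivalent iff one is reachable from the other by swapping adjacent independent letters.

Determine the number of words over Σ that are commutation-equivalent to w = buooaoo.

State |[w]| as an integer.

20

drop 0:b onto floor
drop 1:u onto floor
drop 2:o onto {1:u}
drop 3:o onto {2:o}
drop 4:a onto {0:b, 1:u}
drop 5:o onto {3:o}
drop 6:o onto {5:o}
ground layer = {0:b, 1:u}
drop-orders for the pieces not yet dropped (sum over which currently-grounded one goes next):
  1 to go: {4} 1  {6} 1
  2 to go: {0,4} 1  {4,6} 2  {5,6} 1
  3 to go: {0,4,6} 3  {3,5,6} 1  {4,5,6} 3
  4 to go: {0,4,5,6} 6  {2,3,5,6} 1  {3,4,5,6} 4
  5 to go: {0,3,4,5,6} 10  {2,3,4,5,6} 5
  if 0:b drops first: 5 orders
  if 1:u drops first: 15 orders
heap linearizations: 20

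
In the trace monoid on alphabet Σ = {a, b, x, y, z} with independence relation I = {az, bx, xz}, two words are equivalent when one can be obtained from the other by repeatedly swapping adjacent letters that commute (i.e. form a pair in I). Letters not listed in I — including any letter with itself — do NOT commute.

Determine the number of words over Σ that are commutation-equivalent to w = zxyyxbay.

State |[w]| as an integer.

4

#0=z has no predecessor
#1=x has no predecessor
#2=y depends on [0:z, 1:x]
#3=y depends on [2:y]
#4=x depends on [3:y]
#5=b depends on [3:y]
#6=a depends on [4:x, 5:b]
#7=y depends on [6:a]
sources: [0:z, 1:x]
N(rest) = Σ N(rest − s) over sources s of rest; N(one piece) = 1:
  size 1 → [7]=1
  size 2 → [6,7]=1
  size 3 → [4,6,7]=1  [5,6,7]=1
  size 4 → [4,5,6,7]=2
  size 5 → [3,4,5,6,7]=2
  size 6 → [2,3,4,5,6,7]=2
  first=0(z) contributes 2
  first=1(x) contributes 2
|[w]| = 4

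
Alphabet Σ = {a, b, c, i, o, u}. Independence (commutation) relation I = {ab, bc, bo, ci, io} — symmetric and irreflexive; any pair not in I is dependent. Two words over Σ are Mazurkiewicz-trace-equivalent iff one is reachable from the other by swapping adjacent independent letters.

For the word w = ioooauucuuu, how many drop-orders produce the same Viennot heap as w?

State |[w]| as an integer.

piece 0:i — minimal
piece 1:o — minimal
piece 2:o rests on {1:o}
piece 3:o rests on {2:o}
piece 4:a rests on {0:i, 3:o}
piece 5:u rests on {4:a}
piece 6:u rests on {5:u}
piece 7:c rests on {6:u}
piece 8:u rests on {7:c}
piece 9:u rests on {8:u}
piece 10:u rests on {9:u}
minimal pieces: {0:i, 1:o}
ways to finish when only these pieces remain (= sum over removing one remaining piece with nothing left below it):
  1 left: {10}→1
  2 left: {9,10}→1
  3 left: {8,9,10}→1
  4 left: {7,8,9,10}→1
  5 left: {6,7,8,9,10}→1
  6 left: {5,6,7,8,9,10}→1
  7 left: {4,5,6,7,8,9,10}→1
  8 left: {0,4,5,6,7,8,9,10}→1  {3,4,5,6,7,8,9,10}→1
  9 left: {0,3,4,5,6,7,8,9,10}→2  {2,3,4,5,6,7,8,9,10}→1
  placing 0:i first → 1 extensions
  placing 1:o first → 3 extensions
total linear extensions = 4

4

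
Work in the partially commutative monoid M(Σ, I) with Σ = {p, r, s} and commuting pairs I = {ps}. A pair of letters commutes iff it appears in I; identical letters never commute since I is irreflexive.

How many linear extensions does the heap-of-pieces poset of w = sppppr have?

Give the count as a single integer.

#0=s has no predecessor
#1=p has no predecessor
#2=p depends on [1:p]
#3=p depends on [2:p]
#4=p depends on [3:p]
#5=r depends on [0:s, 4:p]
sources: [0:s, 1:p]
N(rest) = Σ N(rest − s) over sources s of rest; N(one piece) = 1:
  size 1 → [5]=1
  size 2 → [0,5]=1  [4,5]=1
  size 3 → [0,4,5]=2  [3,4,5]=1
  size 4 → [0,3,4,5]=3  [2,3,4,5]=1
  first=0(s) contributes 1
  first=1(p) contributes 4
|[w]| = 5

5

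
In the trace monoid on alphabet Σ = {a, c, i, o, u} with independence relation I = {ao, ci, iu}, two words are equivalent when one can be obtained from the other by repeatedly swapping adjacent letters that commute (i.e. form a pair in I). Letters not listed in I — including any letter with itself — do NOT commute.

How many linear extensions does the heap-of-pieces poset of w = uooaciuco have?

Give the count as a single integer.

12

drop 0:u onto floor
drop 1:o onto {0:u}
drop 2:o onto {1:o}
drop 3:a onto {0:u}
drop 4:c onto {2:o, 3:a}
drop 5:i onto {2:o, 3:a}
drop 6:u onto {4:c}
drop 7:c onto {6:u}
drop 8:o onto {5:i, 7:c}
ground layer = {0:u}
drop-orders for the pieces not yet dropped (sum over which currently-grounded one goes next):
  1 to go: {8} 1
  2 to go: {5,8} 1  {7,8} 1
  3 to go: {5,7,8} 2  {6,7,8} 1
  4 to go: {4,6,7,8} 1  {5,6,7,8} 3
  5 to go: {4,5,6,7,8} 4
  6 to go: {2,4,5,6,7,8} 4  {3,4,5,6,7,8} 4
  7 to go: {1,2,4,5,6,7,8} 4  {2,3,4,5,6,7,8} 8
  if 0:u drops first: 12 orders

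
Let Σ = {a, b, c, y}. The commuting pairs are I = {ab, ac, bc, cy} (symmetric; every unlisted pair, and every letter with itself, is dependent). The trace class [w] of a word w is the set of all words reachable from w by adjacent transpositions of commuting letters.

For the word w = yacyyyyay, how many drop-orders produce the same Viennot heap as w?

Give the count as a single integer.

piece 0:y — minimal
piece 1:a rests on {0:y}
piece 2:c — minimal
piece 3:y rests on {1:a}
piece 4:y rests on {3:y}
piece 5:y rests on {4:y}
piece 6:y rests on {5:y}
piece 7:a rests on {6:y}
piece 8:y rests on {7:a}
minimal pieces: {0:y, 2:c}
ways to finish when only these pieces remain (= sum over removing one remaining piece with nothing left below it):
  1 left: {2}→1  {8}→1
  2 left: {2,8}→2  {7,8}→1
  3 left: {2,7,8}→3  {6,7,8}→1
  4 left: {2,6,7,8}→4  {5,6,7,8}→1
  5 left: {2,5,6,7,8}→5  {4,5,6,7,8}→1
  6 left: {2,4,5,6,7,8}→6  {3,4,5,6,7,8}→1
  7 left: {1,3,4,5,6,7,8}→1  {2,3,4,5,6,7,8}→7
  placing 0:y first → 8 extensions
  placing 2:c first → 1 extensions
total linear extensions = 9

9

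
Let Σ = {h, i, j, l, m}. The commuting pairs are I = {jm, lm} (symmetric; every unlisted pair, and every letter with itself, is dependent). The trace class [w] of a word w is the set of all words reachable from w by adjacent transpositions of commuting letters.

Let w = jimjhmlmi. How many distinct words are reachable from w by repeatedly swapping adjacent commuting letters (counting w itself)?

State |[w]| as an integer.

piece 0:j — minimal
piece 1:i rests on {0:j}
piece 2:m rests on {1:i}
piece 3:j rests on {1:i}
piece 4:h rests on {2:m, 3:j}
piece 5:m rests on {4:h}
piece 6:l rests on {4:h}
piece 7:m rests on {5:m}
piece 8:i rests on {6:l, 7:m}
minimal pieces: {0:j}
ways to finish when only these pieces remain (= sum over removing one remaining piece with nothing left below it):
  1 left: {8}→1
  2 left: {6,8}→1  {7,8}→1
  3 left: {5,7,8}→1  {6,7,8}→2
  4 left: {5,6,7,8}→3
  5 left: {4,5,6,7,8}→3
  6 left: {2,4,5,6,7,8}→3  {3,4,5,6,7,8}→3
  7 left: {2,3,4,5,6,7,8}→6
  placing 0:j first → 6 extensions

6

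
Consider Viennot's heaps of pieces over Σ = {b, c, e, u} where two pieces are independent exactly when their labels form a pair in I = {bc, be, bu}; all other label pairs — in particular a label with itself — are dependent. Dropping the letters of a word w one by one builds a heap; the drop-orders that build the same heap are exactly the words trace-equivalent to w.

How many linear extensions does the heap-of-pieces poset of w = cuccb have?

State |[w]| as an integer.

5

#0=c has no predecessor
#1=u depends on [0:c]
#2=c depends on [1:u]
#3=c depends on [2:c]
#4=b has no predecessor
sources: [0:c, 4:b]
N(rest) = Σ N(rest − s) over sources s of rest; N(one piece) = 1:
  size 1 → [3]=1  [4]=1
  size 2 → [2,3]=1  [3,4]=2
  size 3 → [1,2,3]=1  [2,3,4]=3
  first=0(c) contributes 4
  first=4(b) contributes 1
|[w]| = 5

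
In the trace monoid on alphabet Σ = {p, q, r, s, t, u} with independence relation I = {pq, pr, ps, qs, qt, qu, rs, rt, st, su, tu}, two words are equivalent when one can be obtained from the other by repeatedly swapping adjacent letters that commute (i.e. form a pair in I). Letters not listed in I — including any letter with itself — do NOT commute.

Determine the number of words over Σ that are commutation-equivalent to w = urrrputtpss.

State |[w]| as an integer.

drop 0:u onto floor
drop 1:r onto {0:u}
drop 2:r onto {1:r}
drop 3:r onto {2:r}
drop 4:p onto {0:u}
drop 5:u onto {3:r, 4:p}
drop 6:t onto {4:p}
drop 7:t onto {6:t}
drop 8:p onto {5:u, 7:t}
drop 9:s onto floor
drop 10:s onto {9:s}
ground layer = {0:u, 9:s}
drop-orders for the pieces not yet dropped (sum over which currently-grounded one goes next):
  1 to go: {8} 1  {10} 1
  2 to go: {5,8} 1  {7,8} 1  {8,10} 2  {9,10} 1
  3 to go: {3,5,8} 1  {5,7,8} 2  {5,8,10} 3  {6,7,8} 1  {7,8,10} 3  {8,9,10} 3
  4 to go: {2,3,5,8} 1  {3,5,7,8} 3  {3,5,8,10} 4  {5,6,7,8} 3  {5,7,8,10} 8  {5,8,9,10} 6  {6,7,8,10} 4  {7,8,9,10} 6
  5 to go: {1,2,3,5,8} 1  {2,3,5,7,8} 4  {2,3,5,8,10} 5  {3,5,6,7,8} 6  {3,5,7,8,10} 15  {3,5,8,9,10} 10  {4,5,6,7,8} 3  {5,6,7,8,10} 15  {5,7,8,9,10} 20  {6,7,8,9,10} 10
  6 to go: {1,2,3,5,7,8} 5  {1,2,3,5,8,10} 6  {2,3,5,6,7,8} 10  {2,3,5,7,8,10} 24  {2,3,5,8,9,10} 15  {3,4,5,6,7,8} 9  {3,5,6,7,8,10} 36  {3,5,7,8,9,10} 45  {4,5,6,7,8,10} 18  {5,6,7,8,9,10} 45
  7 to go: {1,2,3,5,6,7,8} 15  {1,2,3,5,7,8,10} 35  {1,2,3,5,8,9,10} 21  {2,3,4,5,6,7,8} 19  {2,3,5,6,7,8,10} 70  {2,3,5,7,8,9,10} 84  {3,4,5,6,7,8,10} 63  {3,5,6,7,8,9,10} 126  {4,5,6,7,8,9,10} 63
  8 to go: {1,2,3,4,5,6,7,8} 34  {1,2,3,5,6,7,8,10} 120  {1,2,3,5,7,8,9,10} 140  {2,3,4,5,6,7,8,10} 152  {2,3,5,6,7,8,9,10} 280  {3,4,5,6,7,8,9,10} 252
  9 to go: {0,1,2,3,4,5,6,7,8} 34  {1,2,3,4,5,6,7,8,10} 306  {1,2,3,5,6,7,8,9,10} 540  {2,3,4,5,6,7,8,9,10} 684
  if 0:u drops first: 1530 orders
  if 9:s drops first: 340 orders
heap linearizations: 1870

1870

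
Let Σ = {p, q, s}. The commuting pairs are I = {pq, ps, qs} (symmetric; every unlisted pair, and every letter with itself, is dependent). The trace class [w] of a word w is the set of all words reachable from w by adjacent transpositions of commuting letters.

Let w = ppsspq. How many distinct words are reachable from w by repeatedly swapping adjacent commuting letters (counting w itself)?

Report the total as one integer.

60

piece 0:p — minimal
piece 1:p rests on {0:p}
piece 2:s — minimal
piece 3:s rests on {2:s}
piece 4:p rests on {1:p}
piece 5:q — minimal
minimal pieces: {0:p, 2:s, 5:q}
ways to finish when only these pieces remain (= sum over removing one remaining piece with nothing left below it):
  1 left: {3}→1  {4}→1  {5}→1
  2 left: {1,4}→1  {2,3}→1  {3,4}→2  {3,5}→2  {4,5}→2
  3 left: {0,1,4}→1  {1,3,4}→3  {1,4,5}→3  {2,3,4}→3  {2,3,5}→3  {3,4,5}→6
  4 left: {0,1,3,4}→4  {0,1,4,5}→4  {1,2,3,4}→6  {1,3,4,5}→12  {2,3,4,5}→12
  placing 0:p first → 30 extensions
  placing 2:s first → 20 extensions
  placing 5:q first → 10 extensions
total linear extensions = 60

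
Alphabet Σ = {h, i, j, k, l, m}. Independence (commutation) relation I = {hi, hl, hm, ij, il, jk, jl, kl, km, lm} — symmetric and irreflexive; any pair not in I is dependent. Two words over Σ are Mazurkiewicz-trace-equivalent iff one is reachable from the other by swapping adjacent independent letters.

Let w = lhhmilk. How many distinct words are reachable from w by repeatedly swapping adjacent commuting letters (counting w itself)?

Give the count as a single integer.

126

0(l) covers ∅
1(h) covers ∅
2(h) covers 1:h
3(m) covers ∅
4(i) covers 3:m
5(l) covers 0:l
6(k) covers 2:h, 4:i
floor of heap: 0:l, 1:h, 3:m
completions by unplaced set U, small U first (add the entries for U minus each lowest piece of U):
  |U|=1: {5}:1  {6}:1
  |U|=2: {0,5}:1  {2,6}:1  {4,6}:1  {5,6}:2
  |U|=3: {0,5,6}:3  {1,2,6}:1  {2,4,6}:2  {2,5,6}:3  {3,4,6}:1  {4,5,6}:3
  |U|=4: {0,2,5,6}:6  {0,4,5,6}:6  {1,2,4,6}:3  {1,2,5,6}:4  {2,3,4,6}:3  {2,4,5,6}:8  {3,4,5,6}:4
  |U|=5: {0,1,2,5,6}:10  {0,2,4,5,6}:20  {0,3,4,5,6}:10  {1,2,3,4,6}:6  {1,2,4,5,6}:15  {2,3,4,5,6}:15
  start at 0(l): 36
  start at 1(h): 45
  start at 3(m): 45
sum over floor = 126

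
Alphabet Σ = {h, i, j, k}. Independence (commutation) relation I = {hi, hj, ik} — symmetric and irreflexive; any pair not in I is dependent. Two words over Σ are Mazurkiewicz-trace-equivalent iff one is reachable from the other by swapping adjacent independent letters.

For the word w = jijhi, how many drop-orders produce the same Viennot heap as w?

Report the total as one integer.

0(j) covers ∅
1(i) covers 0:j
2(j) covers 1:i
3(h) covers ∅
4(i) covers 2:j
floor of heap: 0:j, 3:h
completions by unplaced set U, small U first (add the entries for U minus each lowest piece of U):
  |U|=1: {3}:1  {4}:1
  |U|=2: {2,4}:1  {3,4}:2
  |U|=3: {1,2,4}:1  {2,3,4}:3
  start at 0(j): 4
  start at 3(h): 1
sum over floor = 5

5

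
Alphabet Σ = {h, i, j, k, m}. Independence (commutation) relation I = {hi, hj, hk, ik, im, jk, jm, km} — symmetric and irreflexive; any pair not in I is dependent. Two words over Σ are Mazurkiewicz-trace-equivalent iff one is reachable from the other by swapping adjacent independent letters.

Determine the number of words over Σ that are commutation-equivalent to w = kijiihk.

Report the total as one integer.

piece 0:k — minimal
piece 1:i — minimal
piece 2:j rests on {1:i}
piece 3:i rests on {2:j}
piece 4:i rests on {3:i}
piece 5:h — minimal
piece 6:k rests on {0:k}
minimal pieces: {0:k, 1:i, 5:h}
ways to finish when only these pieces remain (= sum over removing one remaining piece with nothing left below it):
  1 left: {4}→1  {5}→1  {6}→1
  2 left: {0,6}→1  {3,4}→1  {4,5}→2  {4,6}→2  {5,6}→2
  3 left: {0,4,6}→3  {0,5,6}→3  {2,3,4}→1  {3,4,5}→3  {3,4,6}→3  {4,5,6}→6
  4 left: {0,3,4,6}→6  {0,4,5,6}→12  {1,2,3,4}→1  {2,3,4,5}→4  {2,3,4,6}→4  {3,4,5,6}→12
  5 left: {0,2,3,4,6}→10  {0,3,4,5,6}→30  {1,2,3,4,5}→5  {1,2,3,4,6}→5  {2,3,4,5,6}→20
  placing 0:k first → 30 extensions
  placing 1:i first → 60 extensions
  placing 5:h first → 15 extensions
total linear extensions = 105

105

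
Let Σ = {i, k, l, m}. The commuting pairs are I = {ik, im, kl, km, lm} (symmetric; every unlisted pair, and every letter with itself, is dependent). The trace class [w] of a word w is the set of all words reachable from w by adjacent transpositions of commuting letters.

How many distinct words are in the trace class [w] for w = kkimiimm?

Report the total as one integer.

#0=k has no predecessor
#1=k depends on [0:k]
#2=i has no predecessor
#3=m has no predecessor
#4=i depends on [2:i]
#5=i depends on [4:i]
#6=m depends on [3:m]
#7=m depends on [6:m]
sources: [0:k, 2:i, 3:m]
N(rest) = Σ N(rest − s) over sources s of rest; N(one piece) = 1:
  size 1 → [1]=1  [5]=1  [7]=1
  size 2 → [0,1]=1  [1,5]=2  [1,7]=2  [4,5]=1  [5,7]=2  [6,7]=1
  size 3 → [0,1,5]=3  [0,1,7]=3  [1,4,5]=3  [1,5,7]=6  [1,6,7]=3  [2,4,5]=1  [3,6,7]=1  [4,5,7]=3  [5,6,7]=3
  size 4 → [0,1,4,5]=6  [0,1,5,7]=12  [0,1,6,7]=6  [1,2,4,5]=4  [1,3,6,7]=4  [1,4,5,7]=12  [1,5,6,7]=12  [2,4,5,7]=4  [3,5,6,7]=4  [4,5,6,7]=6
  size 5 → [0,1,2,4,5]=10  [0,1,3,6,7]=10  [0,1,4,5,7]=30  [0,1,5,6,7]=30  [1,2,4,5,7]=20  [1,3,5,6,7]=20  [1,4,5,6,7]=30  [2,4,5,6,7]=10  [3,4,5,6,7]=10
  size 6 → [0,1,2,4,5,7]=60  [0,1,3,5,6,7]=60  [0,1,4,5,6,7]=90  [1,2,4,5,6,7]=60  [1,3,4,5,6,7]=60  [2,3,4,5,6,7]=20
  first=0(k) contributes 140
  first=2(i) contributes 210
  first=3(m) contributes 210
|[w]| = 560

560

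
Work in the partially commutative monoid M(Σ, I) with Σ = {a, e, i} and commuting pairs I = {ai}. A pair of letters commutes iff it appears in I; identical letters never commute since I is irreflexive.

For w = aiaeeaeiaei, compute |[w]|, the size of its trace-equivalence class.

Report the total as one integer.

6

#0=a has no predecessor
#1=i has no predecessor
#2=a depends on [0:a]
#3=e depends on [1:i, 2:a]
#4=e depends on [3:e]
#5=a depends on [4:e]
#6=e depends on [5:a]
#7=i depends on [6:e]
#8=a depends on [6:e]
#9=e depends on [7:i, 8:a]
#10=i depends on [9:e]
sources: [0:a, 1:i]
N(rest) = Σ N(rest − s) over sources s of rest; N(one piece) = 1:
  size 1 → [10]=1
  size 2 → [9,10]=1
  size 3 → [7,9,10]=1  [8,9,10]=1
  size 4 → [7,8,9,10]=2
  size 5 → [6,7,8,9,10]=2
  size 6 → [5,6,7,8,9,10]=2
  size 7 → [4,5,6,7,8,9,10]=2
  size 8 → [3,4,5,6,7,8,9,10]=2
  size 9 → [1,3,4,5,6,7,8,9,10]=2  [2,3,4,5,6,7,8,9,10]=2
  first=0(a) contributes 4
  first=1(i) contributes 2
|[w]| = 6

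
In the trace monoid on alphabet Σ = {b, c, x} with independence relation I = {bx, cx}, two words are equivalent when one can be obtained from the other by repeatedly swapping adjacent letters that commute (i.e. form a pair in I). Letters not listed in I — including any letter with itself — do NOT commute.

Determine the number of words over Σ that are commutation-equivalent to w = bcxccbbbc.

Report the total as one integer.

0(b) covers ∅
1(c) covers 0:b
2(x) covers ∅
3(c) covers 1:c
4(c) covers 3:c
5(b) covers 4:c
6(b) covers 5:b
7(b) covers 6:b
8(c) covers 7:b
floor of heap: 0:b, 2:x
completions by unplaced set U, small U first (add the entries for U minus each lowest piece of U):
  |U|=1: {2}:1  {8}:1
  |U|=2: {2,8}:2  {7,8}:1
  |U|=3: {2,7,8}:3  {6,7,8}:1
  |U|=4: {2,6,7,8}:4  {5,6,7,8}:1
  |U|=5: {2,5,6,7,8}:5  {4,5,6,7,8}:1
  |U|=6: {2,4,5,6,7,8}:6  {3,4,5,6,7,8}:1
  |U|=7: {1,3,4,5,6,7,8}:1  {2,3,4,5,6,7,8}:7
  start at 0(b): 8
  start at 2(x): 1
sum over floor = 9

9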